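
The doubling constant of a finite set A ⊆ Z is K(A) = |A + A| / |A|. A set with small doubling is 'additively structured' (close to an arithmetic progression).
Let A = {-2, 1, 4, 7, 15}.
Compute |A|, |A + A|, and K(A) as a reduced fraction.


|A| = 5.
Compute A + A by enumerating all 25 pairs.
A + A = {-4, -1, 2, 5, 8, 11, 13, 14, 16, 19, 22, 30}, so |A + A| = 12.
K = |A + A| / |A| = 12/5 (already in lowest terms) ≈ 2.4000.
Reference: AP of size 5 gives K = 9/5 ≈ 1.8000; a fully generic set of size 5 gives K ≈ 3.0000.

|A| = 5, |A + A| = 12, K = 12/5.


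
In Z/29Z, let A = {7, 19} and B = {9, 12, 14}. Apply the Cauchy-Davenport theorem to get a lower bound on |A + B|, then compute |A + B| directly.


Cauchy-Davenport: |A + B| ≥ min(p, |A| + |B| - 1) for A, B nonempty in Z/pZ.
|A| = 2, |B| = 3, p = 29.
CD lower bound = min(29, 2 + 3 - 1) = min(29, 4) = 4.
Compute A + B mod 29 directly:
a = 7: 7+9=16, 7+12=19, 7+14=21
a = 19: 19+9=28, 19+12=2, 19+14=4
A + B = {2, 4, 16, 19, 21, 28}, so |A + B| = 6.
Verify: 6 ≥ 4? Yes ✓.

CD lower bound = 4, actual |A + B| = 6.


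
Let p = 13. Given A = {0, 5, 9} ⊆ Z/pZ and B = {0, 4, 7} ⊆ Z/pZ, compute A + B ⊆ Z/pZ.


Work in Z/13Z: reduce every sum a + b modulo 13.
Enumerate all 9 pairs:
a = 0: 0+0=0, 0+4=4, 0+7=7
a = 5: 5+0=5, 5+4=9, 5+7=12
a = 9: 9+0=9, 9+4=0, 9+7=3
Distinct residues collected: {0, 3, 4, 5, 7, 9, 12}
|A + B| = 7 (out of 13 total residues).

A + B = {0, 3, 4, 5, 7, 9, 12}


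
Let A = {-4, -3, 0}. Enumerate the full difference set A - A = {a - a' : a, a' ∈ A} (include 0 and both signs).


A - A = {a - a' : a, a' ∈ A}.
Compute a - a' for each ordered pair (a, a'):
a = -4: -4--4=0, -4--3=-1, -4-0=-4
a = -3: -3--4=1, -3--3=0, -3-0=-3
a = 0: 0--4=4, 0--3=3, 0-0=0
Collecting distinct values (and noting 0 appears from a-a):
A - A = {-4, -3, -1, 0, 1, 3, 4}
|A - A| = 7

A - A = {-4, -3, -1, 0, 1, 3, 4}


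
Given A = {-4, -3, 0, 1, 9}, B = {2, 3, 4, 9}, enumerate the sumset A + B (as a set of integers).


A + B = {a + b : a ∈ A, b ∈ B}.
Enumerate all |A|·|B| = 5·4 = 20 pairs (a, b) and collect distinct sums.
a = -4: -4+2=-2, -4+3=-1, -4+4=0, -4+9=5
a = -3: -3+2=-1, -3+3=0, -3+4=1, -3+9=6
a = 0: 0+2=2, 0+3=3, 0+4=4, 0+9=9
a = 1: 1+2=3, 1+3=4, 1+4=5, 1+9=10
a = 9: 9+2=11, 9+3=12, 9+4=13, 9+9=18
Collecting distinct sums: A + B = {-2, -1, 0, 1, 2, 3, 4, 5, 6, 9, 10, 11, 12, 13, 18}
|A + B| = 15

A + B = {-2, -1, 0, 1, 2, 3, 4, 5, 6, 9, 10, 11, 12, 13, 18}


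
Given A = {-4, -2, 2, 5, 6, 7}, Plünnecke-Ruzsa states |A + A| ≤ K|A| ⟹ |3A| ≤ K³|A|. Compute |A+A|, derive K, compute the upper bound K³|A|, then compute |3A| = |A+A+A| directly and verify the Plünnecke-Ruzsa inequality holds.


|A| = 6.
Step 1: Compute A + A by enumerating all 36 pairs.
A + A = {-8, -6, -4, -2, 0, 1, 2, 3, 4, 5, 7, 8, 9, 10, 11, 12, 13, 14}, so |A + A| = 18.
Step 2: Doubling constant K = |A + A|/|A| = 18/6 = 18/6 ≈ 3.0000.
Step 3: Plünnecke-Ruzsa gives |3A| ≤ K³·|A| = (3.0000)³ · 6 ≈ 162.0000.
Step 4: Compute 3A = A + A + A directly by enumerating all triples (a,b,c) ∈ A³; |3A| = 30.
Step 5: Check 30 ≤ 162.0000? Yes ✓.

K = 18/6, Plünnecke-Ruzsa bound K³|A| ≈ 162.0000, |3A| = 30, inequality holds.


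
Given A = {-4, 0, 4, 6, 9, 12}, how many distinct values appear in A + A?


A + A = {a + a' : a, a' ∈ A}; |A| = 6.
General bounds: 2|A| - 1 ≤ |A + A| ≤ |A|(|A|+1)/2, i.e. 11 ≤ |A + A| ≤ 21.
Lower bound 2|A|-1 is attained iff A is an arithmetic progression.
Enumerate sums a + a' for a ≤ a' (symmetric, so this suffices):
a = -4: -4+-4=-8, -4+0=-4, -4+4=0, -4+6=2, -4+9=5, -4+12=8
a = 0: 0+0=0, 0+4=4, 0+6=6, 0+9=9, 0+12=12
a = 4: 4+4=8, 4+6=10, 4+9=13, 4+12=16
a = 6: 6+6=12, 6+9=15, 6+12=18
a = 9: 9+9=18, 9+12=21
a = 12: 12+12=24
Distinct sums: {-8, -4, 0, 2, 4, 5, 6, 8, 9, 10, 12, 13, 15, 16, 18, 21, 24}
|A + A| = 17

|A + A| = 17


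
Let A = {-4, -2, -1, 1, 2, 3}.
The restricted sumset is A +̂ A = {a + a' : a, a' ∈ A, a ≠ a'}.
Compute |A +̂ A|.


Restricted sumset: A +̂ A = {a + a' : a ∈ A, a' ∈ A, a ≠ a'}.
Equivalently, take A + A and drop any sum 2a that is achievable ONLY as a + a for a ∈ A (i.e. sums representable only with equal summands).
Enumerate pairs (a, a') with a < a' (symmetric, so each unordered pair gives one sum; this covers all a ≠ a'):
  -4 + -2 = -6
  -4 + -1 = -5
  -4 + 1 = -3
  -4 + 2 = -2
  -4 + 3 = -1
  -2 + -1 = -3
  -2 + 1 = -1
  -2 + 2 = 0
  -2 + 3 = 1
  -1 + 1 = 0
  -1 + 2 = 1
  -1 + 3 = 2
  1 + 2 = 3
  1 + 3 = 4
  2 + 3 = 5
Collected distinct sums: {-6, -5, -3, -2, -1, 0, 1, 2, 3, 4, 5}
|A +̂ A| = 11
(Reference bound: |A +̂ A| ≥ 2|A| - 3 for |A| ≥ 2, with |A| = 6 giving ≥ 9.)

|A +̂ A| = 11


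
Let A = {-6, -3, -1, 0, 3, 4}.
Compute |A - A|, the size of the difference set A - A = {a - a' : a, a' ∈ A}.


A - A = {a - a' : a, a' ∈ A}; |A| = 6.
Bounds: 2|A|-1 ≤ |A - A| ≤ |A|² - |A| + 1, i.e. 11 ≤ |A - A| ≤ 31.
Note: 0 ∈ A - A always (from a - a). The set is symmetric: if d ∈ A - A then -d ∈ A - A.
Enumerate nonzero differences d = a - a' with a > a' (then include -d):
Positive differences: {1, 2, 3, 4, 5, 6, 7, 9, 10}
Full difference set: {0} ∪ (positive diffs) ∪ (negative diffs).
|A - A| = 1 + 2·9 = 19 (matches direct enumeration: 19).

|A - A| = 19


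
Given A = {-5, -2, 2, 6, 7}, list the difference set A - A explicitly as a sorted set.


A - A = {a - a' : a, a' ∈ A}.
Compute a - a' for each ordered pair (a, a'):
a = -5: -5--5=0, -5--2=-3, -5-2=-7, -5-6=-11, -5-7=-12
a = -2: -2--5=3, -2--2=0, -2-2=-4, -2-6=-8, -2-7=-9
a = 2: 2--5=7, 2--2=4, 2-2=0, 2-6=-4, 2-7=-5
a = 6: 6--5=11, 6--2=8, 6-2=4, 6-6=0, 6-7=-1
a = 7: 7--5=12, 7--2=9, 7-2=5, 7-6=1, 7-7=0
Collecting distinct values (and noting 0 appears from a-a):
A - A = {-12, -11, -9, -8, -7, -5, -4, -3, -1, 0, 1, 3, 4, 5, 7, 8, 9, 11, 12}
|A - A| = 19

A - A = {-12, -11, -9, -8, -7, -5, -4, -3, -1, 0, 1, 3, 4, 5, 7, 8, 9, 11, 12}


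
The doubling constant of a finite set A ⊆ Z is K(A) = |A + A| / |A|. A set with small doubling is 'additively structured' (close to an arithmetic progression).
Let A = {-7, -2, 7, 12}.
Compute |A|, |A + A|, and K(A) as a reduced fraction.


|A| = 4.
Compute A + A by enumerating all 16 pairs.
A + A = {-14, -9, -4, 0, 5, 10, 14, 19, 24}, so |A + A| = 9.
K = |A + A| / |A| = 9/4 (already in lowest terms) ≈ 2.2500.
Reference: AP of size 4 gives K = 7/4 ≈ 1.7500; a fully generic set of size 4 gives K ≈ 2.5000.

|A| = 4, |A + A| = 9, K = 9/4.


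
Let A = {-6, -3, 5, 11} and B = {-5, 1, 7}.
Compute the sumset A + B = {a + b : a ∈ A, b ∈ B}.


A + B = {a + b : a ∈ A, b ∈ B}.
Enumerate all |A|·|B| = 4·3 = 12 pairs (a, b) and collect distinct sums.
a = -6: -6+-5=-11, -6+1=-5, -6+7=1
a = -3: -3+-5=-8, -3+1=-2, -3+7=4
a = 5: 5+-5=0, 5+1=6, 5+7=12
a = 11: 11+-5=6, 11+1=12, 11+7=18
Collecting distinct sums: A + B = {-11, -8, -5, -2, 0, 1, 4, 6, 12, 18}
|A + B| = 10

A + B = {-11, -8, -5, -2, 0, 1, 4, 6, 12, 18}


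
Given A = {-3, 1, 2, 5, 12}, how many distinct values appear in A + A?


A + A = {a + a' : a, a' ∈ A}; |A| = 5.
General bounds: 2|A| - 1 ≤ |A + A| ≤ |A|(|A|+1)/2, i.e. 9 ≤ |A + A| ≤ 15.
Lower bound 2|A|-1 is attained iff A is an arithmetic progression.
Enumerate sums a + a' for a ≤ a' (symmetric, so this suffices):
a = -3: -3+-3=-6, -3+1=-2, -3+2=-1, -3+5=2, -3+12=9
a = 1: 1+1=2, 1+2=3, 1+5=6, 1+12=13
a = 2: 2+2=4, 2+5=7, 2+12=14
a = 5: 5+5=10, 5+12=17
a = 12: 12+12=24
Distinct sums: {-6, -2, -1, 2, 3, 4, 6, 7, 9, 10, 13, 14, 17, 24}
|A + A| = 14

|A + A| = 14


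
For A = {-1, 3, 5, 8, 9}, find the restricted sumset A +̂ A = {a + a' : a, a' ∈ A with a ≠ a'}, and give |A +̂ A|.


Restricted sumset: A +̂ A = {a + a' : a ∈ A, a' ∈ A, a ≠ a'}.
Equivalently, take A + A and drop any sum 2a that is achievable ONLY as a + a for a ∈ A (i.e. sums representable only with equal summands).
Enumerate pairs (a, a') with a < a' (symmetric, so each unordered pair gives one sum; this covers all a ≠ a'):
  -1 + 3 = 2
  -1 + 5 = 4
  -1 + 8 = 7
  -1 + 9 = 8
  3 + 5 = 8
  3 + 8 = 11
  3 + 9 = 12
  5 + 8 = 13
  5 + 9 = 14
  8 + 9 = 17
Collected distinct sums: {2, 4, 7, 8, 11, 12, 13, 14, 17}
|A +̂ A| = 9
(Reference bound: |A +̂ A| ≥ 2|A| - 3 for |A| ≥ 2, with |A| = 5 giving ≥ 7.)

|A +̂ A| = 9


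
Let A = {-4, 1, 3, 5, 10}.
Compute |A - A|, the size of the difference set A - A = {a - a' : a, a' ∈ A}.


A - A = {a - a' : a, a' ∈ A}; |A| = 5.
Bounds: 2|A|-1 ≤ |A - A| ≤ |A|² - |A| + 1, i.e. 9 ≤ |A - A| ≤ 21.
Note: 0 ∈ A - A always (from a - a). The set is symmetric: if d ∈ A - A then -d ∈ A - A.
Enumerate nonzero differences d = a - a' with a > a' (then include -d):
Positive differences: {2, 4, 5, 7, 9, 14}
Full difference set: {0} ∪ (positive diffs) ∪ (negative diffs).
|A - A| = 1 + 2·6 = 13 (matches direct enumeration: 13).

|A - A| = 13


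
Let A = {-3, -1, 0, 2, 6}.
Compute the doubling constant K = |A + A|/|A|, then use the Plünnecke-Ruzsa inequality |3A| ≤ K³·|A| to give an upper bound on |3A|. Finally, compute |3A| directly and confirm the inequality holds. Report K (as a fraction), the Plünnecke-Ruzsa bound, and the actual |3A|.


|A| = 5.
Step 1: Compute A + A by enumerating all 25 pairs.
A + A = {-6, -4, -3, -2, -1, 0, 1, 2, 3, 4, 5, 6, 8, 12}, so |A + A| = 14.
Step 2: Doubling constant K = |A + A|/|A| = 14/5 = 14/5 ≈ 2.8000.
Step 3: Plünnecke-Ruzsa gives |3A| ≤ K³·|A| = (2.8000)³ · 5 ≈ 109.7600.
Step 4: Compute 3A = A + A + A directly by enumerating all triples (a,b,c) ∈ A³; |3A| = 23.
Step 5: Check 23 ≤ 109.7600? Yes ✓.

K = 14/5, Plünnecke-Ruzsa bound K³|A| ≈ 109.7600, |3A| = 23, inequality holds.


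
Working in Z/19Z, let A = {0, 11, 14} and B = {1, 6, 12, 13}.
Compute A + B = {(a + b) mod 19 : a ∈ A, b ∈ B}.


Work in Z/19Z: reduce every sum a + b modulo 19.
Enumerate all 12 pairs:
a = 0: 0+1=1, 0+6=6, 0+12=12, 0+13=13
a = 11: 11+1=12, 11+6=17, 11+12=4, 11+13=5
a = 14: 14+1=15, 14+6=1, 14+12=7, 14+13=8
Distinct residues collected: {1, 4, 5, 6, 7, 8, 12, 13, 15, 17}
|A + B| = 10 (out of 19 total residues).

A + B = {1, 4, 5, 6, 7, 8, 12, 13, 15, 17}


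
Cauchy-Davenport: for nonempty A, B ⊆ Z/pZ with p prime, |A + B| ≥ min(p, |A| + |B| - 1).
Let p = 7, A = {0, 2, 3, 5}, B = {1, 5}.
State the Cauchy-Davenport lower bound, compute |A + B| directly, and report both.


Cauchy-Davenport: |A + B| ≥ min(p, |A| + |B| - 1) for A, B nonempty in Z/pZ.
|A| = 4, |B| = 2, p = 7.
CD lower bound = min(7, 4 + 2 - 1) = min(7, 5) = 5.
Compute A + B mod 7 directly:
a = 0: 0+1=1, 0+5=5
a = 2: 2+1=3, 2+5=0
a = 3: 3+1=4, 3+5=1
a = 5: 5+1=6, 5+5=3
A + B = {0, 1, 3, 4, 5, 6}, so |A + B| = 6.
Verify: 6 ≥ 5? Yes ✓.

CD lower bound = 5, actual |A + B| = 6.


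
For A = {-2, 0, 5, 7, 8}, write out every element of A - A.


A - A = {a - a' : a, a' ∈ A}.
Compute a - a' for each ordered pair (a, a'):
a = -2: -2--2=0, -2-0=-2, -2-5=-7, -2-7=-9, -2-8=-10
a = 0: 0--2=2, 0-0=0, 0-5=-5, 0-7=-7, 0-8=-8
a = 5: 5--2=7, 5-0=5, 5-5=0, 5-7=-2, 5-8=-3
a = 7: 7--2=9, 7-0=7, 7-5=2, 7-7=0, 7-8=-1
a = 8: 8--2=10, 8-0=8, 8-5=3, 8-7=1, 8-8=0
Collecting distinct values (and noting 0 appears from a-a):
A - A = {-10, -9, -8, -7, -5, -3, -2, -1, 0, 1, 2, 3, 5, 7, 8, 9, 10}
|A - A| = 17

A - A = {-10, -9, -8, -7, -5, -3, -2, -1, 0, 1, 2, 3, 5, 7, 8, 9, 10}


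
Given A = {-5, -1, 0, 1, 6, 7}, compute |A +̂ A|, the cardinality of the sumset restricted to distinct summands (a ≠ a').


Restricted sumset: A +̂ A = {a + a' : a ∈ A, a' ∈ A, a ≠ a'}.
Equivalently, take A + A and drop any sum 2a that is achievable ONLY as a + a for a ∈ A (i.e. sums representable only with equal summands).
Enumerate pairs (a, a') with a < a' (symmetric, so each unordered pair gives one sum; this covers all a ≠ a'):
  -5 + -1 = -6
  -5 + 0 = -5
  -5 + 1 = -4
  -5 + 6 = 1
  -5 + 7 = 2
  -1 + 0 = -1
  -1 + 1 = 0
  -1 + 6 = 5
  -1 + 7 = 6
  0 + 1 = 1
  0 + 6 = 6
  0 + 7 = 7
  1 + 6 = 7
  1 + 7 = 8
  6 + 7 = 13
Collected distinct sums: {-6, -5, -4, -1, 0, 1, 2, 5, 6, 7, 8, 13}
|A +̂ A| = 12
(Reference bound: |A +̂ A| ≥ 2|A| - 3 for |A| ≥ 2, with |A| = 6 giving ≥ 9.)

|A +̂ A| = 12


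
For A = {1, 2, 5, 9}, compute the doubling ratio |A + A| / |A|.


|A| = 4.
Compute A + A by enumerating all 16 pairs.
A + A = {2, 3, 4, 6, 7, 10, 11, 14, 18}, so |A + A| = 9.
K = |A + A| / |A| = 9/4 (already in lowest terms) ≈ 2.2500.
Reference: AP of size 4 gives K = 7/4 ≈ 1.7500; a fully generic set of size 4 gives K ≈ 2.5000.

|A| = 4, |A + A| = 9, K = 9/4.


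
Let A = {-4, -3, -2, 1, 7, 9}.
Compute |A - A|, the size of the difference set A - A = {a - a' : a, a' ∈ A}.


A - A = {a - a' : a, a' ∈ A}; |A| = 6.
Bounds: 2|A|-1 ≤ |A - A| ≤ |A|² - |A| + 1, i.e. 11 ≤ |A - A| ≤ 31.
Note: 0 ∈ A - A always (from a - a). The set is symmetric: if d ∈ A - A then -d ∈ A - A.
Enumerate nonzero differences d = a - a' with a > a' (then include -d):
Positive differences: {1, 2, 3, 4, 5, 6, 8, 9, 10, 11, 12, 13}
Full difference set: {0} ∪ (positive diffs) ∪ (negative diffs).
|A - A| = 1 + 2·12 = 25 (matches direct enumeration: 25).

|A - A| = 25


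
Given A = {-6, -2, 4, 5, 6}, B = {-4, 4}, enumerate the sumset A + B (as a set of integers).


A + B = {a + b : a ∈ A, b ∈ B}.
Enumerate all |A|·|B| = 5·2 = 10 pairs (a, b) and collect distinct sums.
a = -6: -6+-4=-10, -6+4=-2
a = -2: -2+-4=-6, -2+4=2
a = 4: 4+-4=0, 4+4=8
a = 5: 5+-4=1, 5+4=9
a = 6: 6+-4=2, 6+4=10
Collecting distinct sums: A + B = {-10, -6, -2, 0, 1, 2, 8, 9, 10}
|A + B| = 9

A + B = {-10, -6, -2, 0, 1, 2, 8, 9, 10}


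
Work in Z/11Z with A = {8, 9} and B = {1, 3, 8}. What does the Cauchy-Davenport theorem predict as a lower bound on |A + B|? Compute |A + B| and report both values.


Cauchy-Davenport: |A + B| ≥ min(p, |A| + |B| - 1) for A, B nonempty in Z/pZ.
|A| = 2, |B| = 3, p = 11.
CD lower bound = min(11, 2 + 3 - 1) = min(11, 4) = 4.
Compute A + B mod 11 directly:
a = 8: 8+1=9, 8+3=0, 8+8=5
a = 9: 9+1=10, 9+3=1, 9+8=6
A + B = {0, 1, 5, 6, 9, 10}, so |A + B| = 6.
Verify: 6 ≥ 4? Yes ✓.

CD lower bound = 4, actual |A + B| = 6.


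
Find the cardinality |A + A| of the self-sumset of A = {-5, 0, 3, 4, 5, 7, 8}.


A + A = {a + a' : a, a' ∈ A}; |A| = 7.
General bounds: 2|A| - 1 ≤ |A + A| ≤ |A|(|A|+1)/2, i.e. 13 ≤ |A + A| ≤ 28.
Lower bound 2|A|-1 is attained iff A is an arithmetic progression.
Enumerate sums a + a' for a ≤ a' (symmetric, so this suffices):
a = -5: -5+-5=-10, -5+0=-5, -5+3=-2, -5+4=-1, -5+5=0, -5+7=2, -5+8=3
a = 0: 0+0=0, 0+3=3, 0+4=4, 0+5=5, 0+7=7, 0+8=8
a = 3: 3+3=6, 3+4=7, 3+5=8, 3+7=10, 3+8=11
a = 4: 4+4=8, 4+5=9, 4+7=11, 4+8=12
a = 5: 5+5=10, 5+7=12, 5+8=13
a = 7: 7+7=14, 7+8=15
a = 8: 8+8=16
Distinct sums: {-10, -5, -2, -1, 0, 2, 3, 4, 5, 6, 7, 8, 9, 10, 11, 12, 13, 14, 15, 16}
|A + A| = 20

|A + A| = 20


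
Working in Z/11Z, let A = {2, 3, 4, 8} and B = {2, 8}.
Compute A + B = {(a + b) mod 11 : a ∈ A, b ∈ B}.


Work in Z/11Z: reduce every sum a + b modulo 11.
Enumerate all 8 pairs:
a = 2: 2+2=4, 2+8=10
a = 3: 3+2=5, 3+8=0
a = 4: 4+2=6, 4+8=1
a = 8: 8+2=10, 8+8=5
Distinct residues collected: {0, 1, 4, 5, 6, 10}
|A + B| = 6 (out of 11 total residues).

A + B = {0, 1, 4, 5, 6, 10}


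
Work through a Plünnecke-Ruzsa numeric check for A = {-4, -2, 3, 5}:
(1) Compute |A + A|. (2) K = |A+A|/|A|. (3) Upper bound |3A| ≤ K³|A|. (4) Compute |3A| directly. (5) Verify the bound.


|A| = 4.
Step 1: Compute A + A by enumerating all 16 pairs.
A + A = {-8, -6, -4, -1, 1, 3, 6, 8, 10}, so |A + A| = 9.
Step 2: Doubling constant K = |A + A|/|A| = 9/4 = 9/4 ≈ 2.2500.
Step 3: Plünnecke-Ruzsa gives |3A| ≤ K³·|A| = (2.2500)³ · 4 ≈ 45.5625.
Step 4: Compute 3A = A + A + A directly by enumerating all triples (a,b,c) ∈ A³; |3A| = 16.
Step 5: Check 16 ≤ 45.5625? Yes ✓.

K = 9/4, Plünnecke-Ruzsa bound K³|A| ≈ 45.5625, |3A| = 16, inequality holds.


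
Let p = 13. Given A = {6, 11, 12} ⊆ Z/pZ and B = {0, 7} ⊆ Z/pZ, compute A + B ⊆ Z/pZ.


Work in Z/13Z: reduce every sum a + b modulo 13.
Enumerate all 6 pairs:
a = 6: 6+0=6, 6+7=0
a = 11: 11+0=11, 11+7=5
a = 12: 12+0=12, 12+7=6
Distinct residues collected: {0, 5, 6, 11, 12}
|A + B| = 5 (out of 13 total residues).

A + B = {0, 5, 6, 11, 12}


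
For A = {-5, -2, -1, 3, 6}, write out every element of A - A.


A - A = {a - a' : a, a' ∈ A}.
Compute a - a' for each ordered pair (a, a'):
a = -5: -5--5=0, -5--2=-3, -5--1=-4, -5-3=-8, -5-6=-11
a = -2: -2--5=3, -2--2=0, -2--1=-1, -2-3=-5, -2-6=-8
a = -1: -1--5=4, -1--2=1, -1--1=0, -1-3=-4, -1-6=-7
a = 3: 3--5=8, 3--2=5, 3--1=4, 3-3=0, 3-6=-3
a = 6: 6--5=11, 6--2=8, 6--1=7, 6-3=3, 6-6=0
Collecting distinct values (and noting 0 appears from a-a):
A - A = {-11, -8, -7, -5, -4, -3, -1, 0, 1, 3, 4, 5, 7, 8, 11}
|A - A| = 15

A - A = {-11, -8, -7, -5, -4, -3, -1, 0, 1, 3, 4, 5, 7, 8, 11}


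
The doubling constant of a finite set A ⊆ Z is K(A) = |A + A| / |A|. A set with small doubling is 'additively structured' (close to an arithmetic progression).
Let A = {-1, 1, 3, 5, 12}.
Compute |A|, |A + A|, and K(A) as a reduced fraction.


|A| = 5.
Compute A + A by enumerating all 25 pairs.
A + A = {-2, 0, 2, 4, 6, 8, 10, 11, 13, 15, 17, 24}, so |A + A| = 12.
K = |A + A| / |A| = 12/5 (already in lowest terms) ≈ 2.4000.
Reference: AP of size 5 gives K = 9/5 ≈ 1.8000; a fully generic set of size 5 gives K ≈ 3.0000.

|A| = 5, |A + A| = 12, K = 12/5.


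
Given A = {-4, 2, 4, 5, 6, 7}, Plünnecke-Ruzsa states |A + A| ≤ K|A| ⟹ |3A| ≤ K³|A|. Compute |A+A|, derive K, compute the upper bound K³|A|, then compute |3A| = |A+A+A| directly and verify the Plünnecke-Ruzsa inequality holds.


|A| = 6.
Step 1: Compute A + A by enumerating all 36 pairs.
A + A = {-8, -2, 0, 1, 2, 3, 4, 6, 7, 8, 9, 10, 11, 12, 13, 14}, so |A + A| = 16.
Step 2: Doubling constant K = |A + A|/|A| = 16/6 = 16/6 ≈ 2.6667.
Step 3: Plünnecke-Ruzsa gives |3A| ≤ K³·|A| = (2.6667)³ · 6 ≈ 113.7778.
Step 4: Compute 3A = A + A + A directly by enumerating all triples (a,b,c) ∈ A³; |3A| = 27.
Step 5: Check 27 ≤ 113.7778? Yes ✓.

K = 16/6, Plünnecke-Ruzsa bound K³|A| ≈ 113.7778, |3A| = 27, inequality holds.


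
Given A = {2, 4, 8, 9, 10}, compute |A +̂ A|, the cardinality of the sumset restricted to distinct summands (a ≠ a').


Restricted sumset: A +̂ A = {a + a' : a ∈ A, a' ∈ A, a ≠ a'}.
Equivalently, take A + A and drop any sum 2a that is achievable ONLY as a + a for a ∈ A (i.e. sums representable only with equal summands).
Enumerate pairs (a, a') with a < a' (symmetric, so each unordered pair gives one sum; this covers all a ≠ a'):
  2 + 4 = 6
  2 + 8 = 10
  2 + 9 = 11
  2 + 10 = 12
  4 + 8 = 12
  4 + 9 = 13
  4 + 10 = 14
  8 + 9 = 17
  8 + 10 = 18
  9 + 10 = 19
Collected distinct sums: {6, 10, 11, 12, 13, 14, 17, 18, 19}
|A +̂ A| = 9
(Reference bound: |A +̂ A| ≥ 2|A| - 3 for |A| ≥ 2, with |A| = 5 giving ≥ 7.)

|A +̂ A| = 9


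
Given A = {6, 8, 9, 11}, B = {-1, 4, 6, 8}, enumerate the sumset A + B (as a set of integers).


A + B = {a + b : a ∈ A, b ∈ B}.
Enumerate all |A|·|B| = 4·4 = 16 pairs (a, b) and collect distinct sums.
a = 6: 6+-1=5, 6+4=10, 6+6=12, 6+8=14
a = 8: 8+-1=7, 8+4=12, 8+6=14, 8+8=16
a = 9: 9+-1=8, 9+4=13, 9+6=15, 9+8=17
a = 11: 11+-1=10, 11+4=15, 11+6=17, 11+8=19
Collecting distinct sums: A + B = {5, 7, 8, 10, 12, 13, 14, 15, 16, 17, 19}
|A + B| = 11

A + B = {5, 7, 8, 10, 12, 13, 14, 15, 16, 17, 19}


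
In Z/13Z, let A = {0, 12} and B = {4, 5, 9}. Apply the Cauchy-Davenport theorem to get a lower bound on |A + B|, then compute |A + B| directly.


Cauchy-Davenport: |A + B| ≥ min(p, |A| + |B| - 1) for A, B nonempty in Z/pZ.
|A| = 2, |B| = 3, p = 13.
CD lower bound = min(13, 2 + 3 - 1) = min(13, 4) = 4.
Compute A + B mod 13 directly:
a = 0: 0+4=4, 0+5=5, 0+9=9
a = 12: 12+4=3, 12+5=4, 12+9=8
A + B = {3, 4, 5, 8, 9}, so |A + B| = 5.
Verify: 5 ≥ 4? Yes ✓.

CD lower bound = 4, actual |A + B| = 5.


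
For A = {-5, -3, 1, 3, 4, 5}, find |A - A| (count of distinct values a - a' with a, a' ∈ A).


A - A = {a - a' : a, a' ∈ A}; |A| = 6.
Bounds: 2|A|-1 ≤ |A - A| ≤ |A|² - |A| + 1, i.e. 11 ≤ |A - A| ≤ 31.
Note: 0 ∈ A - A always (from a - a). The set is symmetric: if d ∈ A - A then -d ∈ A - A.
Enumerate nonzero differences d = a - a' with a > a' (then include -d):
Positive differences: {1, 2, 3, 4, 6, 7, 8, 9, 10}
Full difference set: {0} ∪ (positive diffs) ∪ (negative diffs).
|A - A| = 1 + 2·9 = 19 (matches direct enumeration: 19).

|A - A| = 19


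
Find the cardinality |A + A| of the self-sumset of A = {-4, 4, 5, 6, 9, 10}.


A + A = {a + a' : a, a' ∈ A}; |A| = 6.
General bounds: 2|A| - 1 ≤ |A + A| ≤ |A|(|A|+1)/2, i.e. 11 ≤ |A + A| ≤ 21.
Lower bound 2|A|-1 is attained iff A is an arithmetic progression.
Enumerate sums a + a' for a ≤ a' (symmetric, so this suffices):
a = -4: -4+-4=-8, -4+4=0, -4+5=1, -4+6=2, -4+9=5, -4+10=6
a = 4: 4+4=8, 4+5=9, 4+6=10, 4+9=13, 4+10=14
a = 5: 5+5=10, 5+6=11, 5+9=14, 5+10=15
a = 6: 6+6=12, 6+9=15, 6+10=16
a = 9: 9+9=18, 9+10=19
a = 10: 10+10=20
Distinct sums: {-8, 0, 1, 2, 5, 6, 8, 9, 10, 11, 12, 13, 14, 15, 16, 18, 19, 20}
|A + A| = 18

|A + A| = 18


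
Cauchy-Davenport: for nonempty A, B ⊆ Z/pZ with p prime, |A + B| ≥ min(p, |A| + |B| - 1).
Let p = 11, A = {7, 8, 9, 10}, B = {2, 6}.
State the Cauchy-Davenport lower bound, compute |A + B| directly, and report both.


Cauchy-Davenport: |A + B| ≥ min(p, |A| + |B| - 1) for A, B nonempty in Z/pZ.
|A| = 4, |B| = 2, p = 11.
CD lower bound = min(11, 4 + 2 - 1) = min(11, 5) = 5.
Compute A + B mod 11 directly:
a = 7: 7+2=9, 7+6=2
a = 8: 8+2=10, 8+6=3
a = 9: 9+2=0, 9+6=4
a = 10: 10+2=1, 10+6=5
A + B = {0, 1, 2, 3, 4, 5, 9, 10}, so |A + B| = 8.
Verify: 8 ≥ 5? Yes ✓.

CD lower bound = 5, actual |A + B| = 8.


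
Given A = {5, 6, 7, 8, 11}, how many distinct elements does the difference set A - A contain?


A - A = {a - a' : a, a' ∈ A}; |A| = 5.
Bounds: 2|A|-1 ≤ |A - A| ≤ |A|² - |A| + 1, i.e. 9 ≤ |A - A| ≤ 21.
Note: 0 ∈ A - A always (from a - a). The set is symmetric: if d ∈ A - A then -d ∈ A - A.
Enumerate nonzero differences d = a - a' with a > a' (then include -d):
Positive differences: {1, 2, 3, 4, 5, 6}
Full difference set: {0} ∪ (positive diffs) ∪ (negative diffs).
|A - A| = 1 + 2·6 = 13 (matches direct enumeration: 13).

|A - A| = 13


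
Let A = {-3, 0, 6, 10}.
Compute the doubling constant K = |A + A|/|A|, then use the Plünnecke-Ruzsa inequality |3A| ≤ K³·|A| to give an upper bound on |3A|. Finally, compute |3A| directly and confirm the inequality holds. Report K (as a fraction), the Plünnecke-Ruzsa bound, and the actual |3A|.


|A| = 4.
Step 1: Compute A + A by enumerating all 16 pairs.
A + A = {-6, -3, 0, 3, 6, 7, 10, 12, 16, 20}, so |A + A| = 10.
Step 2: Doubling constant K = |A + A|/|A| = 10/4 = 10/4 ≈ 2.5000.
Step 3: Plünnecke-Ruzsa gives |3A| ≤ K³·|A| = (2.5000)³ · 4 ≈ 62.5000.
Step 4: Compute 3A = A + A + A directly by enumerating all triples (a,b,c) ∈ A³; |3A| = 19.
Step 5: Check 19 ≤ 62.5000? Yes ✓.

K = 10/4, Plünnecke-Ruzsa bound K³|A| ≈ 62.5000, |3A| = 19, inequality holds.


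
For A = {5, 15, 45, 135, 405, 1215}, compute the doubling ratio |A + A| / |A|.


|A| = 6.
Compute A + A by enumerating all 36 pairs.
A + A = {10, 20, 30, 50, 60, 90, 140, 150, 180, 270, 410, 420, 450, 540, 810, 1220, 1230, 1260, 1350, 1620, 2430}, so |A + A| = 21.
K = |A + A| / |A| = 21/6 = 7/2 ≈ 3.5000.
Reference: AP of size 6 gives K = 11/6 ≈ 1.8333; a fully generic set of size 6 gives K ≈ 3.5000.

|A| = 6, |A + A| = 21, K = 21/6 = 7/2.


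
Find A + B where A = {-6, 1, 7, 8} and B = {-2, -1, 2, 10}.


A + B = {a + b : a ∈ A, b ∈ B}.
Enumerate all |A|·|B| = 4·4 = 16 pairs (a, b) and collect distinct sums.
a = -6: -6+-2=-8, -6+-1=-7, -6+2=-4, -6+10=4
a = 1: 1+-2=-1, 1+-1=0, 1+2=3, 1+10=11
a = 7: 7+-2=5, 7+-1=6, 7+2=9, 7+10=17
a = 8: 8+-2=6, 8+-1=7, 8+2=10, 8+10=18
Collecting distinct sums: A + B = {-8, -7, -4, -1, 0, 3, 4, 5, 6, 7, 9, 10, 11, 17, 18}
|A + B| = 15

A + B = {-8, -7, -4, -1, 0, 3, 4, 5, 6, 7, 9, 10, 11, 17, 18}


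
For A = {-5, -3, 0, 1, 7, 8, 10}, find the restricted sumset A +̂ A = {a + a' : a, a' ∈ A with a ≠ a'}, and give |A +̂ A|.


Restricted sumset: A +̂ A = {a + a' : a ∈ A, a' ∈ A, a ≠ a'}.
Equivalently, take A + A and drop any sum 2a that is achievable ONLY as a + a for a ∈ A (i.e. sums representable only with equal summands).
Enumerate pairs (a, a') with a < a' (symmetric, so each unordered pair gives one sum; this covers all a ≠ a'):
  -5 + -3 = -8
  -5 + 0 = -5
  -5 + 1 = -4
  -5 + 7 = 2
  -5 + 8 = 3
  -5 + 10 = 5
  -3 + 0 = -3
  -3 + 1 = -2
  -3 + 7 = 4
  -3 + 8 = 5
  -3 + 10 = 7
  0 + 1 = 1
  0 + 7 = 7
  0 + 8 = 8
  0 + 10 = 10
  1 + 7 = 8
  1 + 8 = 9
  1 + 10 = 11
  7 + 8 = 15
  7 + 10 = 17
  8 + 10 = 18
Collected distinct sums: {-8, -5, -4, -3, -2, 1, 2, 3, 4, 5, 7, 8, 9, 10, 11, 15, 17, 18}
|A +̂ A| = 18
(Reference bound: |A +̂ A| ≥ 2|A| - 3 for |A| ≥ 2, with |A| = 7 giving ≥ 11.)

|A +̂ A| = 18


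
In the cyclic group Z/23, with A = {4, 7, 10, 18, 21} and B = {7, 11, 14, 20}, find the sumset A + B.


Work in Z/23Z: reduce every sum a + b modulo 23.
Enumerate all 20 pairs:
a = 4: 4+7=11, 4+11=15, 4+14=18, 4+20=1
a = 7: 7+7=14, 7+11=18, 7+14=21, 7+20=4
a = 10: 10+7=17, 10+11=21, 10+14=1, 10+20=7
a = 18: 18+7=2, 18+11=6, 18+14=9, 18+20=15
a = 21: 21+7=5, 21+11=9, 21+14=12, 21+20=18
Distinct residues collected: {1, 2, 4, 5, 6, 7, 9, 11, 12, 14, 15, 17, 18, 21}
|A + B| = 14 (out of 23 total residues).

A + B = {1, 2, 4, 5, 6, 7, 9, 11, 12, 14, 15, 17, 18, 21}


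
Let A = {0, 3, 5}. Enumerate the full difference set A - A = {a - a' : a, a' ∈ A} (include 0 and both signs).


A - A = {a - a' : a, a' ∈ A}.
Compute a - a' for each ordered pair (a, a'):
a = 0: 0-0=0, 0-3=-3, 0-5=-5
a = 3: 3-0=3, 3-3=0, 3-5=-2
a = 5: 5-0=5, 5-3=2, 5-5=0
Collecting distinct values (and noting 0 appears from a-a):
A - A = {-5, -3, -2, 0, 2, 3, 5}
|A - A| = 7

A - A = {-5, -3, -2, 0, 2, 3, 5}


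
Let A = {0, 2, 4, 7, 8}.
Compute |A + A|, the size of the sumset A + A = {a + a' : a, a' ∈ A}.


A + A = {a + a' : a, a' ∈ A}; |A| = 5.
General bounds: 2|A| - 1 ≤ |A + A| ≤ |A|(|A|+1)/2, i.e. 9 ≤ |A + A| ≤ 15.
Lower bound 2|A|-1 is attained iff A is an arithmetic progression.
Enumerate sums a + a' for a ≤ a' (symmetric, so this suffices):
a = 0: 0+0=0, 0+2=2, 0+4=4, 0+7=7, 0+8=8
a = 2: 2+2=4, 2+4=6, 2+7=9, 2+8=10
a = 4: 4+4=8, 4+7=11, 4+8=12
a = 7: 7+7=14, 7+8=15
a = 8: 8+8=16
Distinct sums: {0, 2, 4, 6, 7, 8, 9, 10, 11, 12, 14, 15, 16}
|A + A| = 13

|A + A| = 13


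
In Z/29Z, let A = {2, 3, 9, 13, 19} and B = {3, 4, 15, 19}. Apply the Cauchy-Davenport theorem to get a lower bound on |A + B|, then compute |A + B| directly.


Cauchy-Davenport: |A + B| ≥ min(p, |A| + |B| - 1) for A, B nonempty in Z/pZ.
|A| = 5, |B| = 4, p = 29.
CD lower bound = min(29, 5 + 4 - 1) = min(29, 8) = 8.
Compute A + B mod 29 directly:
a = 2: 2+3=5, 2+4=6, 2+15=17, 2+19=21
a = 3: 3+3=6, 3+4=7, 3+15=18, 3+19=22
a = 9: 9+3=12, 9+4=13, 9+15=24, 9+19=28
a = 13: 13+3=16, 13+4=17, 13+15=28, 13+19=3
a = 19: 19+3=22, 19+4=23, 19+15=5, 19+19=9
A + B = {3, 5, 6, 7, 9, 12, 13, 16, 17, 18, 21, 22, 23, 24, 28}, so |A + B| = 15.
Verify: 15 ≥ 8? Yes ✓.

CD lower bound = 8, actual |A + B| = 15.


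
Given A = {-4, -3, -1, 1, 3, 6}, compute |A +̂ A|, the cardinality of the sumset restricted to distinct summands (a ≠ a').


Restricted sumset: A +̂ A = {a + a' : a ∈ A, a' ∈ A, a ≠ a'}.
Equivalently, take A + A and drop any sum 2a that is achievable ONLY as a + a for a ∈ A (i.e. sums representable only with equal summands).
Enumerate pairs (a, a') with a < a' (symmetric, so each unordered pair gives one sum; this covers all a ≠ a'):
  -4 + -3 = -7
  -4 + -1 = -5
  -4 + 1 = -3
  -4 + 3 = -1
  -4 + 6 = 2
  -3 + -1 = -4
  -3 + 1 = -2
  -3 + 3 = 0
  -3 + 6 = 3
  -1 + 1 = 0
  -1 + 3 = 2
  -1 + 6 = 5
  1 + 3 = 4
  1 + 6 = 7
  3 + 6 = 9
Collected distinct sums: {-7, -5, -4, -3, -2, -1, 0, 2, 3, 4, 5, 7, 9}
|A +̂ A| = 13
(Reference bound: |A +̂ A| ≥ 2|A| - 3 for |A| ≥ 2, with |A| = 6 giving ≥ 9.)

|A +̂ A| = 13


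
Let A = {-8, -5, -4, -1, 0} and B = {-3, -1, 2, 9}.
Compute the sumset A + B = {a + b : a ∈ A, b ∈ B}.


A + B = {a + b : a ∈ A, b ∈ B}.
Enumerate all |A|·|B| = 5·4 = 20 pairs (a, b) and collect distinct sums.
a = -8: -8+-3=-11, -8+-1=-9, -8+2=-6, -8+9=1
a = -5: -5+-3=-8, -5+-1=-6, -5+2=-3, -5+9=4
a = -4: -4+-3=-7, -4+-1=-5, -4+2=-2, -4+9=5
a = -1: -1+-3=-4, -1+-1=-2, -1+2=1, -1+9=8
a = 0: 0+-3=-3, 0+-1=-1, 0+2=2, 0+9=9
Collecting distinct sums: A + B = {-11, -9, -8, -7, -6, -5, -4, -3, -2, -1, 1, 2, 4, 5, 8, 9}
|A + B| = 16

A + B = {-11, -9, -8, -7, -6, -5, -4, -3, -2, -1, 1, 2, 4, 5, 8, 9}


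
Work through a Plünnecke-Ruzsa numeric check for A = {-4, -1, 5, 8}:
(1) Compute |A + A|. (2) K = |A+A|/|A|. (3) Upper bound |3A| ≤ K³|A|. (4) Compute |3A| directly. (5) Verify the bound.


|A| = 4.
Step 1: Compute A + A by enumerating all 16 pairs.
A + A = {-8, -5, -2, 1, 4, 7, 10, 13, 16}, so |A + A| = 9.
Step 2: Doubling constant K = |A + A|/|A| = 9/4 = 9/4 ≈ 2.2500.
Step 3: Plünnecke-Ruzsa gives |3A| ≤ K³·|A| = (2.2500)³ · 4 ≈ 45.5625.
Step 4: Compute 3A = A + A + A directly by enumerating all triples (a,b,c) ∈ A³; |3A| = 13.
Step 5: Check 13 ≤ 45.5625? Yes ✓.

K = 9/4, Plünnecke-Ruzsa bound K³|A| ≈ 45.5625, |3A| = 13, inequality holds.


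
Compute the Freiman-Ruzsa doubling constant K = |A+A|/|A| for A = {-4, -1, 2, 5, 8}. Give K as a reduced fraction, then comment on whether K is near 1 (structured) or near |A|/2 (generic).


|A| = 5.
Compute A + A by enumerating all 25 pairs.
A + A = {-8, -5, -2, 1, 4, 7, 10, 13, 16}, so |A + A| = 9.
K = |A + A| / |A| = 9/5 (already in lowest terms) ≈ 1.8000.
Reference: AP of size 5 gives K = 9/5 ≈ 1.8000; a fully generic set of size 5 gives K ≈ 3.0000.

|A| = 5, |A + A| = 9, K = 9/5.


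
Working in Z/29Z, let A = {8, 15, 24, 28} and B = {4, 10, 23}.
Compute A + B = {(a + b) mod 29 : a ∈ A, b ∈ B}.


Work in Z/29Z: reduce every sum a + b modulo 29.
Enumerate all 12 pairs:
a = 8: 8+4=12, 8+10=18, 8+23=2
a = 15: 15+4=19, 15+10=25, 15+23=9
a = 24: 24+4=28, 24+10=5, 24+23=18
a = 28: 28+4=3, 28+10=9, 28+23=22
Distinct residues collected: {2, 3, 5, 9, 12, 18, 19, 22, 25, 28}
|A + B| = 10 (out of 29 total residues).

A + B = {2, 3, 5, 9, 12, 18, 19, 22, 25, 28}


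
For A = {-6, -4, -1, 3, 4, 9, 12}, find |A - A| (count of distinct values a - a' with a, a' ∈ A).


A - A = {a - a' : a, a' ∈ A}; |A| = 7.
Bounds: 2|A|-1 ≤ |A - A| ≤ |A|² - |A| + 1, i.e. 13 ≤ |A - A| ≤ 43.
Note: 0 ∈ A - A always (from a - a). The set is symmetric: if d ∈ A - A then -d ∈ A - A.
Enumerate nonzero differences d = a - a' with a > a' (then include -d):
Positive differences: {1, 2, 3, 4, 5, 6, 7, 8, 9, 10, 13, 15, 16, 18}
Full difference set: {0} ∪ (positive diffs) ∪ (negative diffs).
|A - A| = 1 + 2·14 = 29 (matches direct enumeration: 29).

|A - A| = 29


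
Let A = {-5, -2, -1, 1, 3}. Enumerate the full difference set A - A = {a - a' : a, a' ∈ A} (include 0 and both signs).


A - A = {a - a' : a, a' ∈ A}.
Compute a - a' for each ordered pair (a, a'):
a = -5: -5--5=0, -5--2=-3, -5--1=-4, -5-1=-6, -5-3=-8
a = -2: -2--5=3, -2--2=0, -2--1=-1, -2-1=-3, -2-3=-5
a = -1: -1--5=4, -1--2=1, -1--1=0, -1-1=-2, -1-3=-4
a = 1: 1--5=6, 1--2=3, 1--1=2, 1-1=0, 1-3=-2
a = 3: 3--5=8, 3--2=5, 3--1=4, 3-1=2, 3-3=0
Collecting distinct values (and noting 0 appears from a-a):
A - A = {-8, -6, -5, -4, -3, -2, -1, 0, 1, 2, 3, 4, 5, 6, 8}
|A - A| = 15

A - A = {-8, -6, -5, -4, -3, -2, -1, 0, 1, 2, 3, 4, 5, 6, 8}


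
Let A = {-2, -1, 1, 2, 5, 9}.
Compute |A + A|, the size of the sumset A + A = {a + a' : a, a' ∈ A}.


A + A = {a + a' : a, a' ∈ A}; |A| = 6.
General bounds: 2|A| - 1 ≤ |A + A| ≤ |A|(|A|+1)/2, i.e. 11 ≤ |A + A| ≤ 21.
Lower bound 2|A|-1 is attained iff A is an arithmetic progression.
Enumerate sums a + a' for a ≤ a' (symmetric, so this suffices):
a = -2: -2+-2=-4, -2+-1=-3, -2+1=-1, -2+2=0, -2+5=3, -2+9=7
a = -1: -1+-1=-2, -1+1=0, -1+2=1, -1+5=4, -1+9=8
a = 1: 1+1=2, 1+2=3, 1+5=6, 1+9=10
a = 2: 2+2=4, 2+5=7, 2+9=11
a = 5: 5+5=10, 5+9=14
a = 9: 9+9=18
Distinct sums: {-4, -3, -2, -1, 0, 1, 2, 3, 4, 6, 7, 8, 10, 11, 14, 18}
|A + A| = 16

|A + A| = 16


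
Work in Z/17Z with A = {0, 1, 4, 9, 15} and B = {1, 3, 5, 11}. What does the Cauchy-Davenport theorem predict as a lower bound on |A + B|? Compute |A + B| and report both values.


Cauchy-Davenport: |A + B| ≥ min(p, |A| + |B| - 1) for A, B nonempty in Z/pZ.
|A| = 5, |B| = 4, p = 17.
CD lower bound = min(17, 5 + 4 - 1) = min(17, 8) = 8.
Compute A + B mod 17 directly:
a = 0: 0+1=1, 0+3=3, 0+5=5, 0+11=11
a = 1: 1+1=2, 1+3=4, 1+5=6, 1+11=12
a = 4: 4+1=5, 4+3=7, 4+5=9, 4+11=15
a = 9: 9+1=10, 9+3=12, 9+5=14, 9+11=3
a = 15: 15+1=16, 15+3=1, 15+5=3, 15+11=9
A + B = {1, 2, 3, 4, 5, 6, 7, 9, 10, 11, 12, 14, 15, 16}, so |A + B| = 14.
Verify: 14 ≥ 8? Yes ✓.

CD lower bound = 8, actual |A + B| = 14.


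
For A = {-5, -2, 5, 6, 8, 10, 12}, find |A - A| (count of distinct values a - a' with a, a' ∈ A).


A - A = {a - a' : a, a' ∈ A}; |A| = 7.
Bounds: 2|A|-1 ≤ |A - A| ≤ |A|² - |A| + 1, i.e. 13 ≤ |A - A| ≤ 43.
Note: 0 ∈ A - A always (from a - a). The set is symmetric: if d ∈ A - A then -d ∈ A - A.
Enumerate nonzero differences d = a - a' with a > a' (then include -d):
Positive differences: {1, 2, 3, 4, 5, 6, 7, 8, 10, 11, 12, 13, 14, 15, 17}
Full difference set: {0} ∪ (positive diffs) ∪ (negative diffs).
|A - A| = 1 + 2·15 = 31 (matches direct enumeration: 31).

|A - A| = 31


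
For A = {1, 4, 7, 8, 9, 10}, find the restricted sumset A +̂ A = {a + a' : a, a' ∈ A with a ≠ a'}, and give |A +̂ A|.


Restricted sumset: A +̂ A = {a + a' : a ∈ A, a' ∈ A, a ≠ a'}.
Equivalently, take A + A and drop any sum 2a that is achievable ONLY as a + a for a ∈ A (i.e. sums representable only with equal summands).
Enumerate pairs (a, a') with a < a' (symmetric, so each unordered pair gives one sum; this covers all a ≠ a'):
  1 + 4 = 5
  1 + 7 = 8
  1 + 8 = 9
  1 + 9 = 10
  1 + 10 = 11
  4 + 7 = 11
  4 + 8 = 12
  4 + 9 = 13
  4 + 10 = 14
  7 + 8 = 15
  7 + 9 = 16
  7 + 10 = 17
  8 + 9 = 17
  8 + 10 = 18
  9 + 10 = 19
Collected distinct sums: {5, 8, 9, 10, 11, 12, 13, 14, 15, 16, 17, 18, 19}
|A +̂ A| = 13
(Reference bound: |A +̂ A| ≥ 2|A| - 3 for |A| ≥ 2, with |A| = 6 giving ≥ 9.)

|A +̂ A| = 13


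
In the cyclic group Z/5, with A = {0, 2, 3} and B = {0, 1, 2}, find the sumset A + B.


Work in Z/5Z: reduce every sum a + b modulo 5.
Enumerate all 9 pairs:
a = 0: 0+0=0, 0+1=1, 0+2=2
a = 2: 2+0=2, 2+1=3, 2+2=4
a = 3: 3+0=3, 3+1=4, 3+2=0
Distinct residues collected: {0, 1, 2, 3, 4}
|A + B| = 5 (out of 5 total residues).

A + B = {0, 1, 2, 3, 4}


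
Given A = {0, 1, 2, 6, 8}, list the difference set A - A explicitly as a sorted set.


A - A = {a - a' : a, a' ∈ A}.
Compute a - a' for each ordered pair (a, a'):
a = 0: 0-0=0, 0-1=-1, 0-2=-2, 0-6=-6, 0-8=-8
a = 1: 1-0=1, 1-1=0, 1-2=-1, 1-6=-5, 1-8=-7
a = 2: 2-0=2, 2-1=1, 2-2=0, 2-6=-4, 2-8=-6
a = 6: 6-0=6, 6-1=5, 6-2=4, 6-6=0, 6-8=-2
a = 8: 8-0=8, 8-1=7, 8-2=6, 8-6=2, 8-8=0
Collecting distinct values (and noting 0 appears from a-a):
A - A = {-8, -7, -6, -5, -4, -2, -1, 0, 1, 2, 4, 5, 6, 7, 8}
|A - A| = 15

A - A = {-8, -7, -6, -5, -4, -2, -1, 0, 1, 2, 4, 5, 6, 7, 8}


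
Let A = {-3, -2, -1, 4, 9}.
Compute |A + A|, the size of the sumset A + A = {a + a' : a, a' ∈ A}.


A + A = {a + a' : a, a' ∈ A}; |A| = 5.
General bounds: 2|A| - 1 ≤ |A + A| ≤ |A|(|A|+1)/2, i.e. 9 ≤ |A + A| ≤ 15.
Lower bound 2|A|-1 is attained iff A is an arithmetic progression.
Enumerate sums a + a' for a ≤ a' (symmetric, so this suffices):
a = -3: -3+-3=-6, -3+-2=-5, -3+-1=-4, -3+4=1, -3+9=6
a = -2: -2+-2=-4, -2+-1=-3, -2+4=2, -2+9=7
a = -1: -1+-1=-2, -1+4=3, -1+9=8
a = 4: 4+4=8, 4+9=13
a = 9: 9+9=18
Distinct sums: {-6, -5, -4, -3, -2, 1, 2, 3, 6, 7, 8, 13, 18}
|A + A| = 13

|A + A| = 13


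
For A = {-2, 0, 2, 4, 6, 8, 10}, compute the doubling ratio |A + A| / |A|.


|A| = 7.
Compute A + A by enumerating all 49 pairs.
A + A = {-4, -2, 0, 2, 4, 6, 8, 10, 12, 14, 16, 18, 20}, so |A + A| = 13.
K = |A + A| / |A| = 13/7 (already in lowest terms) ≈ 1.8571.
Reference: AP of size 7 gives K = 13/7 ≈ 1.8571; a fully generic set of size 7 gives K ≈ 4.0000.

|A| = 7, |A + A| = 13, K = 13/7.


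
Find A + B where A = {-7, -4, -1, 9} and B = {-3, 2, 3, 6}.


A + B = {a + b : a ∈ A, b ∈ B}.
Enumerate all |A|·|B| = 4·4 = 16 pairs (a, b) and collect distinct sums.
a = -7: -7+-3=-10, -7+2=-5, -7+3=-4, -7+6=-1
a = -4: -4+-3=-7, -4+2=-2, -4+3=-1, -4+6=2
a = -1: -1+-3=-4, -1+2=1, -1+3=2, -1+6=5
a = 9: 9+-3=6, 9+2=11, 9+3=12, 9+6=15
Collecting distinct sums: A + B = {-10, -7, -5, -4, -2, -1, 1, 2, 5, 6, 11, 12, 15}
|A + B| = 13

A + B = {-10, -7, -5, -4, -2, -1, 1, 2, 5, 6, 11, 12, 15}


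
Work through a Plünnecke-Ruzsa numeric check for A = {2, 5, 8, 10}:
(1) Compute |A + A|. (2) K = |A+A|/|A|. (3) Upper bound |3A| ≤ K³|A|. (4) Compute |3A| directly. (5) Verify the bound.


|A| = 4.
Step 1: Compute A + A by enumerating all 16 pairs.
A + A = {4, 7, 10, 12, 13, 15, 16, 18, 20}, so |A + A| = 9.
Step 2: Doubling constant K = |A + A|/|A| = 9/4 = 9/4 ≈ 2.2500.
Step 3: Plünnecke-Ruzsa gives |3A| ≤ K³·|A| = (2.2500)³ · 4 ≈ 45.5625.
Step 4: Compute 3A = A + A + A directly by enumerating all triples (a,b,c) ∈ A³; |3A| = 16.
Step 5: Check 16 ≤ 45.5625? Yes ✓.

K = 9/4, Plünnecke-Ruzsa bound K³|A| ≈ 45.5625, |3A| = 16, inequality holds.


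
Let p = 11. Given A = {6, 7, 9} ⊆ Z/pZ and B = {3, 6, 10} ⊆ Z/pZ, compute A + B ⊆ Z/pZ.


Work in Z/11Z: reduce every sum a + b modulo 11.
Enumerate all 9 pairs:
a = 6: 6+3=9, 6+6=1, 6+10=5
a = 7: 7+3=10, 7+6=2, 7+10=6
a = 9: 9+3=1, 9+6=4, 9+10=8
Distinct residues collected: {1, 2, 4, 5, 6, 8, 9, 10}
|A + B| = 8 (out of 11 total residues).

A + B = {1, 2, 4, 5, 6, 8, 9, 10}


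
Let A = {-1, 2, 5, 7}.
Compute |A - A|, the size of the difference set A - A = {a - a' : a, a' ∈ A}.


A - A = {a - a' : a, a' ∈ A}; |A| = 4.
Bounds: 2|A|-1 ≤ |A - A| ≤ |A|² - |A| + 1, i.e. 7 ≤ |A - A| ≤ 13.
Note: 0 ∈ A - A always (from a - a). The set is symmetric: if d ∈ A - A then -d ∈ A - A.
Enumerate nonzero differences d = a - a' with a > a' (then include -d):
Positive differences: {2, 3, 5, 6, 8}
Full difference set: {0} ∪ (positive diffs) ∪ (negative diffs).
|A - A| = 1 + 2·5 = 11 (matches direct enumeration: 11).

|A - A| = 11


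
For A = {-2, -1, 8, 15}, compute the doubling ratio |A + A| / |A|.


|A| = 4.
Compute A + A by enumerating all 16 pairs.
A + A = {-4, -3, -2, 6, 7, 13, 14, 16, 23, 30}, so |A + A| = 10.
K = |A + A| / |A| = 10/4 = 5/2 ≈ 2.5000.
Reference: AP of size 4 gives K = 7/4 ≈ 1.7500; a fully generic set of size 4 gives K ≈ 2.5000.

|A| = 4, |A + A| = 10, K = 10/4 = 5/2.


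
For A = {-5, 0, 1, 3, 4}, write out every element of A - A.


A - A = {a - a' : a, a' ∈ A}.
Compute a - a' for each ordered pair (a, a'):
a = -5: -5--5=0, -5-0=-5, -5-1=-6, -5-3=-8, -5-4=-9
a = 0: 0--5=5, 0-0=0, 0-1=-1, 0-3=-3, 0-4=-4
a = 1: 1--5=6, 1-0=1, 1-1=0, 1-3=-2, 1-4=-3
a = 3: 3--5=8, 3-0=3, 3-1=2, 3-3=0, 3-4=-1
a = 4: 4--5=9, 4-0=4, 4-1=3, 4-3=1, 4-4=0
Collecting distinct values (and noting 0 appears from a-a):
A - A = {-9, -8, -6, -5, -4, -3, -2, -1, 0, 1, 2, 3, 4, 5, 6, 8, 9}
|A - A| = 17

A - A = {-9, -8, -6, -5, -4, -3, -2, -1, 0, 1, 2, 3, 4, 5, 6, 8, 9}


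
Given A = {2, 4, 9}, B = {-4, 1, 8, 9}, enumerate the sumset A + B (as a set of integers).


A + B = {a + b : a ∈ A, b ∈ B}.
Enumerate all |A|·|B| = 3·4 = 12 pairs (a, b) and collect distinct sums.
a = 2: 2+-4=-2, 2+1=3, 2+8=10, 2+9=11
a = 4: 4+-4=0, 4+1=5, 4+8=12, 4+9=13
a = 9: 9+-4=5, 9+1=10, 9+8=17, 9+9=18
Collecting distinct sums: A + B = {-2, 0, 3, 5, 10, 11, 12, 13, 17, 18}
|A + B| = 10

A + B = {-2, 0, 3, 5, 10, 11, 12, 13, 17, 18}
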